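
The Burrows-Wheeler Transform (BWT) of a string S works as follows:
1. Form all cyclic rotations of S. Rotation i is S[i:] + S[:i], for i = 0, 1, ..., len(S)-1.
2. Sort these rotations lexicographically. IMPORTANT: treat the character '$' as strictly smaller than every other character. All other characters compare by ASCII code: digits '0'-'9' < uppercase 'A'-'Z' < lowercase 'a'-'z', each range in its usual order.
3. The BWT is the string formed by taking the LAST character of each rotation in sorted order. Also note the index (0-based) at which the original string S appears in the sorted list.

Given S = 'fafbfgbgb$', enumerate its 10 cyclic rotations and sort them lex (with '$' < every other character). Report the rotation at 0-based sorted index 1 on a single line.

Answer: afbfgbgb$f

Derivation:
All 10 rotations (rotation i = S[i:]+S[:i]):
  rot[0] = fafbfgbgb$
  rot[1] = afbfgbgb$f
  rot[2] = fbfgbgb$fa
  rot[3] = bfgbgb$faf
  rot[4] = fgbgb$fafb
  rot[5] = gbgb$fafbf
  rot[6] = bgb$fafbfg
  rot[7] = gb$fafbfgb
  rot[8] = b$fafbfgbg
  rot[9] = $fafbfgbgb
Sorted (with $ < everything):
  sorted[0] = $fafbfgbgb
  sorted[1] = afbfgbgb$f
  sorted[2] = b$fafbfgbg
  sorted[3] = bfgbgb$faf
  sorted[4] = bgb$fafbfg
  sorted[5] = fafbfgbgb$
  sorted[6] = fbfgbgb$fa
  sorted[7] = fgbgb$fafb
  sorted[8] = gb$fafbfgb
  sorted[9] = gbgb$fafbf
sorted[1] = afbfgbgb$f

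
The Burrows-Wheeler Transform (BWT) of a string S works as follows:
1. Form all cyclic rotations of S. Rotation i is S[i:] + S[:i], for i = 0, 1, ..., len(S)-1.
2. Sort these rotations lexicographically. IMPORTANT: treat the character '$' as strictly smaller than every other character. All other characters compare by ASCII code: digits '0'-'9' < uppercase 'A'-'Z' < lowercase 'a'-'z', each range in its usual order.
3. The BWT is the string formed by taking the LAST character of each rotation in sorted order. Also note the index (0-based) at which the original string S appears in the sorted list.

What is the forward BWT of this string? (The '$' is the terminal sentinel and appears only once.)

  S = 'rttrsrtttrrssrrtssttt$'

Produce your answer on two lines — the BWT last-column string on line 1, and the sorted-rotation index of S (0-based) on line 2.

Answer: ttstrr$ssrrtstttrttrsr
6

Derivation:
All 22 rotations (rotation i = S[i:]+S[:i]):
  rot[0] = rttrsrtttrrssrrtssttt$
  rot[1] = ttrsrtttrrssrrtssttt$r
  rot[2] = trsrtttrrssrrtssttt$rt
  rot[3] = rsrtttrrssrrtssttt$rtt
  rot[4] = srtttrrssrrtssttt$rttr
  rot[5] = rtttrrssrrtssttt$rttrs
  rot[6] = tttrrssrrtssttt$rttrsr
  rot[7] = ttrrssrrtssttt$rttrsrt
  rot[8] = trrssrrtssttt$rttrsrtt
  rot[9] = rrssrrtssttt$rttrsrttt
  rot[10] = rssrrtssttt$rttrsrtttr
  rot[11] = ssrrtssttt$rttrsrtttrr
  rot[12] = srrtssttt$rttrsrtttrrs
  rot[13] = rrtssttt$rttrsrtttrrss
  rot[14] = rtssttt$rttrsrtttrrssr
  rot[15] = tssttt$rttrsrtttrrssrr
  rot[16] = ssttt$rttrsrtttrrssrrt
  rot[17] = sttt$rttrsrtttrrssrrts
  rot[18] = ttt$rttrsrtttrrssrrtss
  rot[19] = tt$rttrsrtttrrssrrtsst
  rot[20] = t$rttrsrtttrrssrrtsstt
  rot[21] = $rttrsrtttrrssrrtssttt
Sorted (with $ < everything):
  sorted[0] = $rttrsrtttrrssrrtssttt  (last char: 't')
  sorted[1] = rrssrrtssttt$rttrsrttt  (last char: 't')
  sorted[2] = rrtssttt$rttrsrtttrrss  (last char: 's')
  sorted[3] = rsrtttrrssrrtssttt$rtt  (last char: 't')
  sorted[4] = rssrrtssttt$rttrsrtttr  (last char: 'r')
  sorted[5] = rtssttt$rttrsrtttrrssr  (last char: 'r')
  sorted[6] = rttrsrtttrrssrrtssttt$  (last char: '$')
  sorted[7] = rtttrrssrrtssttt$rttrs  (last char: 's')
  sorted[8] = srrtssttt$rttrsrtttrrs  (last char: 's')
  sorted[9] = srtttrrssrrtssttt$rttr  (last char: 'r')
  sorted[10] = ssrrtssttt$rttrsrtttrr  (last char: 'r')
  sorted[11] = ssttt$rttrsrtttrrssrrt  (last char: 't')
  sorted[12] = sttt$rttrsrtttrrssrrts  (last char: 's')
  sorted[13] = t$rttrsrtttrrssrrtsstt  (last char: 't')
  sorted[14] = trrssrrtssttt$rttrsrtt  (last char: 't')
  sorted[15] = trsrtttrrssrrtssttt$rt  (last char: 't')
  sorted[16] = tssttt$rttrsrtttrrssrr  (last char: 'r')
  sorted[17] = tt$rttrsrtttrrssrrtsst  (last char: 't')
  sorted[18] = ttrrssrrtssttt$rttrsrt  (last char: 't')
  sorted[19] = ttrsrtttrrssrrtssttt$r  (last char: 'r')
  sorted[20] = ttt$rttrsrtttrrssrrtss  (last char: 's')
  sorted[21] = tttrrssrrtssttt$rttrsr  (last char: 'r')
Last column: ttstrr$ssrrtstttrttrsr
Original string S is at sorted index 6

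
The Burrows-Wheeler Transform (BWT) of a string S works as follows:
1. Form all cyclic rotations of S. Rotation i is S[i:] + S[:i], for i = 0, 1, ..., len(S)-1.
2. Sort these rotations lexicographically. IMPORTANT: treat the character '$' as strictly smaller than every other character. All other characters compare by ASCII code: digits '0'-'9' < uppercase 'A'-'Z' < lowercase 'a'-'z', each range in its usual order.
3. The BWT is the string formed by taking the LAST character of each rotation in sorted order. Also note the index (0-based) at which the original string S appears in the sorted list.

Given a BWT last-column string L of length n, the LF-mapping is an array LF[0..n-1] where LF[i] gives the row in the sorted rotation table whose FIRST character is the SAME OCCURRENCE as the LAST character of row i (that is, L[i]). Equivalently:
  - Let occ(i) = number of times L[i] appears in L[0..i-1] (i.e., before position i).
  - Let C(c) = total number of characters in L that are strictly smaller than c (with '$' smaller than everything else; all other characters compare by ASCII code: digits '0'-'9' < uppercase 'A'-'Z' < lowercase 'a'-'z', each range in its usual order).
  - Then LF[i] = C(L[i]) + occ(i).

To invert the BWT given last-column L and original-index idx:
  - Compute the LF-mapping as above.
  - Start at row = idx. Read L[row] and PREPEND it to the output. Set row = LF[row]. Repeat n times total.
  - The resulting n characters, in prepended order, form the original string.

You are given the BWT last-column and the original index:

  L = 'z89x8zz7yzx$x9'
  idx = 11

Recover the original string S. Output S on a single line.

Answer: z9zyxzx8987xz$

Derivation:
LF mapping: 10 2 4 6 3 11 12 1 9 13 7 0 8 5
Walk LF starting at row 11, prepending L[row]:
  step 1: row=11, L[11]='$', prepend. Next row=LF[11]=0
  step 2: row=0, L[0]='z', prepend. Next row=LF[0]=10
  step 3: row=10, L[10]='x', prepend. Next row=LF[10]=7
  step 4: row=7, L[7]='7', prepend. Next row=LF[7]=1
  step 5: row=1, L[1]='8', prepend. Next row=LF[1]=2
  step 6: row=2, L[2]='9', prepend. Next row=LF[2]=4
  step 7: row=4, L[4]='8', prepend. Next row=LF[4]=3
  step 8: row=3, L[3]='x', prepend. Next row=LF[3]=6
  step 9: row=6, L[6]='z', prepend. Next row=LF[6]=12
  step 10: row=12, L[12]='x', prepend. Next row=LF[12]=8
  step 11: row=8, L[8]='y', prepend. Next row=LF[8]=9
  step 12: row=9, L[9]='z', prepend. Next row=LF[9]=13
  step 13: row=13, L[13]='9', prepend. Next row=LF[13]=5
  step 14: row=5, L[5]='z', prepend. Next row=LF[5]=11
Reversed output: z9zyxzx8987xz$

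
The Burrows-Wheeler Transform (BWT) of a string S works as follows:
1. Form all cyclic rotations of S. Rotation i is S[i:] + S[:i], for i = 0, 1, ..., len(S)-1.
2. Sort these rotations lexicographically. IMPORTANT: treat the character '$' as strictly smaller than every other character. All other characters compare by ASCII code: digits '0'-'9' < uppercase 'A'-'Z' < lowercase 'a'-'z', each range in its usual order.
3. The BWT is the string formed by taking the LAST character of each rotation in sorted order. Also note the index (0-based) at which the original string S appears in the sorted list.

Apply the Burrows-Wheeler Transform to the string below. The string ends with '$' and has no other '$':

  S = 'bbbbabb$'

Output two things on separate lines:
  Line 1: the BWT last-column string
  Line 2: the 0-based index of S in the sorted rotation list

All 8 rotations (rotation i = S[i:]+S[:i]):
  rot[0] = bbbbabb$
  rot[1] = bbbabb$b
  rot[2] = bbabb$bb
  rot[3] = babb$bbb
  rot[4] = abb$bbbb
  rot[5] = bb$bbbba
  rot[6] = b$bbbbab
  rot[7] = $bbbbabb
Sorted (with $ < everything):
  sorted[0] = $bbbbabb  (last char: 'b')
  sorted[1] = abb$bbbb  (last char: 'b')
  sorted[2] = b$bbbbab  (last char: 'b')
  sorted[3] = babb$bbb  (last char: 'b')
  sorted[4] = bb$bbbba  (last char: 'a')
  sorted[5] = bbabb$bb  (last char: 'b')
  sorted[6] = bbbabb$b  (last char: 'b')
  sorted[7] = bbbbabb$  (last char: '$')
Last column: bbbbabb$
Original string S is at sorted index 7

Answer: bbbbabb$
7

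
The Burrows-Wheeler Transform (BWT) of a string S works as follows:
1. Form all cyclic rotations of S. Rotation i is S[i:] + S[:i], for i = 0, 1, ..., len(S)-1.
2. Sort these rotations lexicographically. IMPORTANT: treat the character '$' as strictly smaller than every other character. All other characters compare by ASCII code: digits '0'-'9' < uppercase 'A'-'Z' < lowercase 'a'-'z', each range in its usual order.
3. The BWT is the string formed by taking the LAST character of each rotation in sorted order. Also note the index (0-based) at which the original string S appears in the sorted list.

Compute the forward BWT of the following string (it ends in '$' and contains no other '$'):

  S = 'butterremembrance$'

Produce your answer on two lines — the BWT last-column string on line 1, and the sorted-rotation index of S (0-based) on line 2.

Answer: erm$ncmrteeabretub
3

Derivation:
All 18 rotations (rotation i = S[i:]+S[:i]):
  rot[0] = butterremembrance$
  rot[1] = utterremembrance$b
  rot[2] = tterremembrance$bu
  rot[3] = terremembrance$but
  rot[4] = erremembrance$butt
  rot[5] = rremembrance$butte
  rot[6] = remembrance$butter
  rot[7] = emembrance$butterr
  rot[8] = membrance$butterre
  rot[9] = embrance$butterrem
  rot[10] = mbrance$butterreme
  rot[11] = brance$butterremem
  rot[12] = rance$butterrememb
  rot[13] = ance$butterremembr
  rot[14] = nce$butterremembra
  rot[15] = ce$butterremembran
  rot[16] = e$butterremembranc
  rot[17] = $butterremembrance
Sorted (with $ < everything):
  sorted[0] = $butterremembrance  (last char: 'e')
  sorted[1] = ance$butterremembr  (last char: 'r')
  sorted[2] = brance$butterremem  (last char: 'm')
  sorted[3] = butterremembrance$  (last char: '$')
  sorted[4] = ce$butterremembran  (last char: 'n')
  sorted[5] = e$butterremembranc  (last char: 'c')
  sorted[6] = embrance$butterrem  (last char: 'm')
  sorted[7] = emembrance$butterr  (last char: 'r')
  sorted[8] = erremembrance$butt  (last char: 't')
  sorted[9] = mbrance$butterreme  (last char: 'e')
  sorted[10] = membrance$butterre  (last char: 'e')
  sorted[11] = nce$butterremembra  (last char: 'a')
  sorted[12] = rance$butterrememb  (last char: 'b')
  sorted[13] = remembrance$butter  (last char: 'r')
  sorted[14] = rremembrance$butte  (last char: 'e')
  sorted[15] = terremembrance$but  (last char: 't')
  sorted[16] = tterremembrance$bu  (last char: 'u')
  sorted[17] = utterremembrance$b  (last char: 'b')
Last column: erm$ncmrteeabretub
Original string S is at sorted index 3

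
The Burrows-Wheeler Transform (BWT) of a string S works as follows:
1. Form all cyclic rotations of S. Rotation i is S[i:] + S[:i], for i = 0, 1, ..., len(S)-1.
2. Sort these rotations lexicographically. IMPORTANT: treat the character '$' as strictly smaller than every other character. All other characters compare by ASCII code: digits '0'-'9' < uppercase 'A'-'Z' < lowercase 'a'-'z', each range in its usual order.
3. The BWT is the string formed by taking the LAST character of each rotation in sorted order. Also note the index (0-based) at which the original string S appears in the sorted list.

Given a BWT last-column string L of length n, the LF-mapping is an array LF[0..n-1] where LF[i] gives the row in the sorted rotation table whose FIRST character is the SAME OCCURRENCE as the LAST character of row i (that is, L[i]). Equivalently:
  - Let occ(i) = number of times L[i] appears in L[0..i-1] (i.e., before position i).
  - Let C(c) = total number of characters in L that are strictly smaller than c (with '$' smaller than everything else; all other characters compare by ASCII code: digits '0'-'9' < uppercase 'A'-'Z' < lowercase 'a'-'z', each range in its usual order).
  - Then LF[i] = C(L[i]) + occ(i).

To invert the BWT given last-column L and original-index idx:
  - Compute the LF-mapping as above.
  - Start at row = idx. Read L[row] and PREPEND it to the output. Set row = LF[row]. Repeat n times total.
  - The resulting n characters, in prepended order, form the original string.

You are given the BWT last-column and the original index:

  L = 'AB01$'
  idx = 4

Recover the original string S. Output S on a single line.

LF mapping: 3 4 1 2 0
Walk LF starting at row 4, prepending L[row]:
  step 1: row=4, L[4]='$', prepend. Next row=LF[4]=0
  step 2: row=0, L[0]='A', prepend. Next row=LF[0]=3
  step 3: row=3, L[3]='1', prepend. Next row=LF[3]=2
  step 4: row=2, L[2]='0', prepend. Next row=LF[2]=1
  step 5: row=1, L[1]='B', prepend. Next row=LF[1]=4
Reversed output: B01A$

Answer: B01A$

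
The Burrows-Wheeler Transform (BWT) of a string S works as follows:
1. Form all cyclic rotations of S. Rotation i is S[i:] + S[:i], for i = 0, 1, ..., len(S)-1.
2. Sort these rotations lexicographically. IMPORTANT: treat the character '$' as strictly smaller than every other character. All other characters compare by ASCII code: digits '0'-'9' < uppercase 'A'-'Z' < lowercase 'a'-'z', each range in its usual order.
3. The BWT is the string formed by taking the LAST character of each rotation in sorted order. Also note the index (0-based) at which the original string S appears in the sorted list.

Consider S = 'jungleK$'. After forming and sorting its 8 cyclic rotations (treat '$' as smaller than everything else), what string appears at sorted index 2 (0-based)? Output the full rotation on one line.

Answer: eK$jungl

Derivation:
All 8 rotations (rotation i = S[i:]+S[:i]):
  rot[0] = jungleK$
  rot[1] = ungleK$j
  rot[2] = ngleK$ju
  rot[3] = gleK$jun
  rot[4] = leK$jung
  rot[5] = eK$jungl
  rot[6] = K$jungle
  rot[7] = $jungleK
Sorted (with $ < everything):
  sorted[0] = $jungleK
  sorted[1] = K$jungle
  sorted[2] = eK$jungl
  sorted[3] = gleK$jun
  sorted[4] = jungleK$
  sorted[5] = leK$jung
  sorted[6] = ngleK$ju
  sorted[7] = ungleK$j
sorted[2] = eK$jungl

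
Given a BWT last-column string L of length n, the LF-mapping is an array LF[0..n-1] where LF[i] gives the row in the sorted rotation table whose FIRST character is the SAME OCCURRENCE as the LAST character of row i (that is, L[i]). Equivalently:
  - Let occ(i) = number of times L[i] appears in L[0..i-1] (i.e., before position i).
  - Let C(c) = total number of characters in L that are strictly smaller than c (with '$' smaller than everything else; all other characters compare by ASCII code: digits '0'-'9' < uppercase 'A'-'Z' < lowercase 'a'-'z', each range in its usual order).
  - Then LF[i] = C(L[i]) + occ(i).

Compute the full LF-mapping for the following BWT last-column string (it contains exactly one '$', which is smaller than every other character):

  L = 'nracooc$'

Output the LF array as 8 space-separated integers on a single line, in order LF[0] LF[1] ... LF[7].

Answer: 4 7 1 2 5 6 3 0

Derivation:
Char counts: '$':1, 'a':1, 'c':2, 'n':1, 'o':2, 'r':1
C (first-col start): C('$')=0, C('a')=1, C('c')=2, C('n')=4, C('o')=5, C('r')=7
L[0]='n': occ=0, LF[0]=C('n')+0=4+0=4
L[1]='r': occ=0, LF[1]=C('r')+0=7+0=7
L[2]='a': occ=0, LF[2]=C('a')+0=1+0=1
L[3]='c': occ=0, LF[3]=C('c')+0=2+0=2
L[4]='o': occ=0, LF[4]=C('o')+0=5+0=5
L[5]='o': occ=1, LF[5]=C('o')+1=5+1=6
L[6]='c': occ=1, LF[6]=C('c')+1=2+1=3
L[7]='$': occ=0, LF[7]=C('$')+0=0+0=0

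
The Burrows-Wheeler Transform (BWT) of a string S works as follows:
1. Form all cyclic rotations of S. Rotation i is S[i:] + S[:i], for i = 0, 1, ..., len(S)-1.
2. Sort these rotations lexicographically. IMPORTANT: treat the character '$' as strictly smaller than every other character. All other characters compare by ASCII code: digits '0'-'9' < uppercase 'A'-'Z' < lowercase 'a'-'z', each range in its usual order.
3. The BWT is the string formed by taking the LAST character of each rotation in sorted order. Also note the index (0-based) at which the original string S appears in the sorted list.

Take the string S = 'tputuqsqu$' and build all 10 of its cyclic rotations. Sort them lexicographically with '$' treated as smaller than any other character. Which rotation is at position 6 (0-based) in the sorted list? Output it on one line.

Answer: tuqsqu$tpu

Derivation:
All 10 rotations (rotation i = S[i:]+S[:i]):
  rot[0] = tputuqsqu$
  rot[1] = putuqsqu$t
  rot[2] = utuqsqu$tp
  rot[3] = tuqsqu$tpu
  rot[4] = uqsqu$tput
  rot[5] = qsqu$tputu
  rot[6] = squ$tputuq
  rot[7] = qu$tputuqs
  rot[8] = u$tputuqsq
  rot[9] = $tputuqsqu
Sorted (with $ < everything):
  sorted[0] = $tputuqsqu
  sorted[1] = putuqsqu$t
  sorted[2] = qsqu$tputu
  sorted[3] = qu$tputuqs
  sorted[4] = squ$tputuq
  sorted[5] = tputuqsqu$
  sorted[6] = tuqsqu$tpu
  sorted[7] = u$tputuqsq
  sorted[8] = uqsqu$tput
  sorted[9] = utuqsqu$tp
sorted[6] = tuqsqu$tpu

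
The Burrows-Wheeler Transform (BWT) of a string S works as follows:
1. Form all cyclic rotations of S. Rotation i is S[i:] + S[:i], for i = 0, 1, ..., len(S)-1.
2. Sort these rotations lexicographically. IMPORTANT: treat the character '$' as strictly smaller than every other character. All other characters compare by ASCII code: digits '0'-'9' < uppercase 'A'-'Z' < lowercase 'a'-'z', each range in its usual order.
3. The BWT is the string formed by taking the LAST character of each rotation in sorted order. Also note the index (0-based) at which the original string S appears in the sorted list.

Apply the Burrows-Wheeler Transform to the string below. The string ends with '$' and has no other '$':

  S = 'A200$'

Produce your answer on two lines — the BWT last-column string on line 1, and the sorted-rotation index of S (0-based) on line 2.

All 5 rotations (rotation i = S[i:]+S[:i]):
  rot[0] = A200$
  rot[1] = 200$A
  rot[2] = 00$A2
  rot[3] = 0$A20
  rot[4] = $A200
Sorted (with $ < everything):
  sorted[0] = $A200  (last char: '0')
  sorted[1] = 0$A20  (last char: '0')
  sorted[2] = 00$A2  (last char: '2')
  sorted[3] = 200$A  (last char: 'A')
  sorted[4] = A200$  (last char: '$')
Last column: 002A$
Original string S is at sorted index 4

Answer: 002A$
4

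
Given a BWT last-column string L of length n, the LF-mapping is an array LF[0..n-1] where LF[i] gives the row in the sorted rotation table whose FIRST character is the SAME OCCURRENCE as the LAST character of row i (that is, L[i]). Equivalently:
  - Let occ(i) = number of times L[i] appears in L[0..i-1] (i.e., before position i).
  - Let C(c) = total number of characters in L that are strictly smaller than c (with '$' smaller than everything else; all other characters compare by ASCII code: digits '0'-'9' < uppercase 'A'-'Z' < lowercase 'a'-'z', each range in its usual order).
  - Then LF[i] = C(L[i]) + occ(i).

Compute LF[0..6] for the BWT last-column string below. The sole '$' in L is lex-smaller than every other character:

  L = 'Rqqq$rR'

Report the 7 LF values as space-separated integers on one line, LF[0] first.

Char counts: '$':1, 'R':2, 'q':3, 'r':1
C (first-col start): C('$')=0, C('R')=1, C('q')=3, C('r')=6
L[0]='R': occ=0, LF[0]=C('R')+0=1+0=1
L[1]='q': occ=0, LF[1]=C('q')+0=3+0=3
L[2]='q': occ=1, LF[2]=C('q')+1=3+1=4
L[3]='q': occ=2, LF[3]=C('q')+2=3+2=5
L[4]='$': occ=0, LF[4]=C('$')+0=0+0=0
L[5]='r': occ=0, LF[5]=C('r')+0=6+0=6
L[6]='R': occ=1, LF[6]=C('R')+1=1+1=2

Answer: 1 3 4 5 0 6 2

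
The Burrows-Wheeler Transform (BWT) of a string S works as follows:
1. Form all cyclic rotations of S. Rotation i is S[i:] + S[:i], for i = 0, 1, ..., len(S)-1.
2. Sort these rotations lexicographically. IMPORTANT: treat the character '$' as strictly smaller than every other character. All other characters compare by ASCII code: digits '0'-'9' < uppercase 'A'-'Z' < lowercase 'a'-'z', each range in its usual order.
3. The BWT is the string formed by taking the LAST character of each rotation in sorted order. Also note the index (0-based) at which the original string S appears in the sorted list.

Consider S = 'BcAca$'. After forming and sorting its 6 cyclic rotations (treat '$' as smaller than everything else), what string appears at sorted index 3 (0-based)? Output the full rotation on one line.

Answer: a$BcAc

Derivation:
All 6 rotations (rotation i = S[i:]+S[:i]):
  rot[0] = BcAca$
  rot[1] = cAca$B
  rot[2] = Aca$Bc
  rot[3] = ca$BcA
  rot[4] = a$BcAc
  rot[5] = $BcAca
Sorted (with $ < everything):
  sorted[0] = $BcAca
  sorted[1] = Aca$Bc
  sorted[2] = BcAca$
  sorted[3] = a$BcAc
  sorted[4] = cAca$B
  sorted[5] = ca$BcA
sorted[3] = a$BcAc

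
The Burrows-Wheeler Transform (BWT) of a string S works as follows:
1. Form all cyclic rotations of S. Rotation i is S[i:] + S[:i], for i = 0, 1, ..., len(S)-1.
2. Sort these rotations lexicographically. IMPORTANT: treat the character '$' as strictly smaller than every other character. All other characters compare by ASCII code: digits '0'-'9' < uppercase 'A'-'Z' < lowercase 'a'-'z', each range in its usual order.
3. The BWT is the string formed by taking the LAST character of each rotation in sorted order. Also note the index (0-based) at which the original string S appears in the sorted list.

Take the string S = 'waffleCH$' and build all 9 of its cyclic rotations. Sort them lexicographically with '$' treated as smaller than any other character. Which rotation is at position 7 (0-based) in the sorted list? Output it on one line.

All 9 rotations (rotation i = S[i:]+S[:i]):
  rot[0] = waffleCH$
  rot[1] = affleCH$w
  rot[2] = ffleCH$wa
  rot[3] = fleCH$waf
  rot[4] = leCH$waff
  rot[5] = eCH$waffl
  rot[6] = CH$waffle
  rot[7] = H$waffleC
  rot[8] = $waffleCH
Sorted (with $ < everything):
  sorted[0] = $waffleCH
  sorted[1] = CH$waffle
  sorted[2] = H$waffleC
  sorted[3] = affleCH$w
  sorted[4] = eCH$waffl
  sorted[5] = ffleCH$wa
  sorted[6] = fleCH$waf
  sorted[7] = leCH$waff
  sorted[8] = waffleCH$
sorted[7] = leCH$waff

Answer: leCH$waff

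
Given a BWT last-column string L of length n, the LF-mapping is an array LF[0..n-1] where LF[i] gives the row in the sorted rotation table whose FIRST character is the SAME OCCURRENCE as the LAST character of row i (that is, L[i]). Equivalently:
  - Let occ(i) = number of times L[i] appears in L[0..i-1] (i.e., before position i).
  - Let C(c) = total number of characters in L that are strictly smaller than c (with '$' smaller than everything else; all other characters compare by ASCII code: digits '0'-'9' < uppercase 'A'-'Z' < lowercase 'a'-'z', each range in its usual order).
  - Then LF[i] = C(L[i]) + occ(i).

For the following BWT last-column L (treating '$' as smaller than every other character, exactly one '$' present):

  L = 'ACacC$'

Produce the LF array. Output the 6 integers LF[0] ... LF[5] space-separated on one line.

Char counts: '$':1, 'A':1, 'C':2, 'a':1, 'c':1
C (first-col start): C('$')=0, C('A')=1, C('C')=2, C('a')=4, C('c')=5
L[0]='A': occ=0, LF[0]=C('A')+0=1+0=1
L[1]='C': occ=0, LF[1]=C('C')+0=2+0=2
L[2]='a': occ=0, LF[2]=C('a')+0=4+0=4
L[3]='c': occ=0, LF[3]=C('c')+0=5+0=5
L[4]='C': occ=1, LF[4]=C('C')+1=2+1=3
L[5]='$': occ=0, LF[5]=C('$')+0=0+0=0

Answer: 1 2 4 5 3 0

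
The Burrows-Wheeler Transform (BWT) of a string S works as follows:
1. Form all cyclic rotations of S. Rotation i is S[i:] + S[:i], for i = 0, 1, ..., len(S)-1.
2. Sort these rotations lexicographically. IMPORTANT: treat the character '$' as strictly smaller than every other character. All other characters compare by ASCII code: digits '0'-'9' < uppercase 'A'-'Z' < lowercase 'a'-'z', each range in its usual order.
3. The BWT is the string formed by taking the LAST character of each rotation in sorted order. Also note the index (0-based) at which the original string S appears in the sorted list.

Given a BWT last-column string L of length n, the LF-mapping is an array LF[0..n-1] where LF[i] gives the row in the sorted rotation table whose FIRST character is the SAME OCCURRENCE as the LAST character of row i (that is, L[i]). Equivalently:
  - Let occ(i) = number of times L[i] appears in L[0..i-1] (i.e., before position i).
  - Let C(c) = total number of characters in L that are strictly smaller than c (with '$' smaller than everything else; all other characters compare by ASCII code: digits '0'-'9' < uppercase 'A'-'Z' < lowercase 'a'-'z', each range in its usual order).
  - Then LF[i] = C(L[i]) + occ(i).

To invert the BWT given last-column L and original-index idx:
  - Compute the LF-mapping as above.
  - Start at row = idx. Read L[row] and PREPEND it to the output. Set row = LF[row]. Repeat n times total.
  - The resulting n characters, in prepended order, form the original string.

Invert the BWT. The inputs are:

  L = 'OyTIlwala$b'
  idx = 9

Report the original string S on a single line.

LF mapping: 2 10 3 1 7 9 4 8 5 0 6
Walk LF starting at row 9, prepending L[row]:
  step 1: row=9, L[9]='$', prepend. Next row=LF[9]=0
  step 2: row=0, L[0]='O', prepend. Next row=LF[0]=2
  step 3: row=2, L[2]='T', prepend. Next row=LF[2]=3
  step 4: row=3, L[3]='I', prepend. Next row=LF[3]=1
  step 5: row=1, L[1]='y', prepend. Next row=LF[1]=10
  step 6: row=10, L[10]='b', prepend. Next row=LF[10]=6
  step 7: row=6, L[6]='a', prepend. Next row=LF[6]=4
  step 8: row=4, L[4]='l', prepend. Next row=LF[4]=7
  step 9: row=7, L[7]='l', prepend. Next row=LF[7]=8
  step 10: row=8, L[8]='a', prepend. Next row=LF[8]=5
  step 11: row=5, L[5]='w', prepend. Next row=LF[5]=9
Reversed output: wallabyITO$

Answer: wallabyITO$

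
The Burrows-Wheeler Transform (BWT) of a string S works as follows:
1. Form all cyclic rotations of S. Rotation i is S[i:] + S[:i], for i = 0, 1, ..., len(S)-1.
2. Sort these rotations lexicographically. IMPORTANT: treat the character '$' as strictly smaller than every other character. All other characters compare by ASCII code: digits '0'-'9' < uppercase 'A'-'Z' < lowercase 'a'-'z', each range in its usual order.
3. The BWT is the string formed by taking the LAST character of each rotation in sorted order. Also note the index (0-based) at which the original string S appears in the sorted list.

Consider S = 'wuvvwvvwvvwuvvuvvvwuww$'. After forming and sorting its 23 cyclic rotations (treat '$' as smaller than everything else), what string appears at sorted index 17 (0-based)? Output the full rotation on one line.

Answer: wuvvuvvvwuww$wuvvwvvwvv

Derivation:
All 23 rotations (rotation i = S[i:]+S[:i]):
  rot[0] = wuvvwvvwvvwuvvuvvvwuww$
  rot[1] = uvvwvvwvvwuvvuvvvwuww$w
  rot[2] = vvwvvwvvwuvvuvvvwuww$wu
  rot[3] = vwvvwvvwuvvuvvvwuww$wuv
  rot[4] = wvvwvvwuvvuvvvwuww$wuvv
  rot[5] = vvwvvwuvvuvvvwuww$wuvvw
  rot[6] = vwvvwuvvuvvvwuww$wuvvwv
  rot[7] = wvvwuvvuvvvwuww$wuvvwvv
  rot[8] = vvwuvvuvvvwuww$wuvvwvvw
  rot[9] = vwuvvuvvvwuww$wuvvwvvwv
  rot[10] = wuvvuvvvwuww$wuvvwvvwvv
  rot[11] = uvvuvvvwuww$wuvvwvvwvvw
  rot[12] = vvuvvvwuww$wuvvwvvwvvwu
  rot[13] = vuvvvwuww$wuvvwvvwvvwuv
  rot[14] = uvvvwuww$wuvvwvvwvvwuvv
  rot[15] = vvvwuww$wuvvwvvwvvwuvvu
  rot[16] = vvwuww$wuvvwvvwvvwuvvuv
  rot[17] = vwuww$wuvvwvvwvvwuvvuvv
  rot[18] = wuww$wuvvwvvwvvwuvvuvvv
  rot[19] = uww$wuvvwvvwvvwuvvuvvvw
  rot[20] = ww$wuvvwvvwvvwuvvuvvvwu
  rot[21] = w$wuvvwvvwvvwuvvuvvvwuw
  rot[22] = $wuvvwvvwvvwuvvuvvvwuww
Sorted (with $ < everything):
  sorted[0] = $wuvvwvvwvvwuvvuvvvwuww
  sorted[1] = uvvuvvvwuww$wuvvwvvwvvw
  sorted[2] = uvvvwuww$wuvvwvvwvvwuvv
  sorted[3] = uvvwvvwvvwuvvuvvvwuww$w
  sorted[4] = uww$wuvvwvvwvvwuvvuvvvw
  sorted[5] = vuvvvwuww$wuvvwvvwvvwuv
  sorted[6] = vvuvvvwuww$wuvvwvvwvvwu
  sorted[7] = vvvwuww$wuvvwvvwvvwuvvu
  sorted[8] = vvwuvvuvvvwuww$wuvvwvvw
  sorted[9] = vvwuww$wuvvwvvwvvwuvvuv
  sorted[10] = vvwvvwuvvuvvvwuww$wuvvw
  sorted[11] = vvwvvwvvwuvvuvvvwuww$wu
  sorted[12] = vwuvvuvvvwuww$wuvvwvvwv
  sorted[13] = vwuww$wuvvwvvwvvwuvvuvv
  sorted[14] = vwvvwuvvuvvvwuww$wuvvwv
  sorted[15] = vwvvwvvwuvvuvvvwuww$wuv
  sorted[16] = w$wuvvwvvwvvwuvvuvvvwuw
  sorted[17] = wuvvuvvvwuww$wuvvwvvwvv
  sorted[18] = wuvvwvvwvvwuvvuvvvwuww$
  sorted[19] = wuww$wuvvwvvwvvwuvvuvvv
  sorted[20] = wvvwuvvuvvvwuww$wuvvwvv
  sorted[21] = wvvwvvwuvvuvvvwuww$wuvv
  sorted[22] = ww$wuvvwvvwvvwuvvuvvvwu
sorted[17] = wuvvuvvvwuww$wuvvwvvwvv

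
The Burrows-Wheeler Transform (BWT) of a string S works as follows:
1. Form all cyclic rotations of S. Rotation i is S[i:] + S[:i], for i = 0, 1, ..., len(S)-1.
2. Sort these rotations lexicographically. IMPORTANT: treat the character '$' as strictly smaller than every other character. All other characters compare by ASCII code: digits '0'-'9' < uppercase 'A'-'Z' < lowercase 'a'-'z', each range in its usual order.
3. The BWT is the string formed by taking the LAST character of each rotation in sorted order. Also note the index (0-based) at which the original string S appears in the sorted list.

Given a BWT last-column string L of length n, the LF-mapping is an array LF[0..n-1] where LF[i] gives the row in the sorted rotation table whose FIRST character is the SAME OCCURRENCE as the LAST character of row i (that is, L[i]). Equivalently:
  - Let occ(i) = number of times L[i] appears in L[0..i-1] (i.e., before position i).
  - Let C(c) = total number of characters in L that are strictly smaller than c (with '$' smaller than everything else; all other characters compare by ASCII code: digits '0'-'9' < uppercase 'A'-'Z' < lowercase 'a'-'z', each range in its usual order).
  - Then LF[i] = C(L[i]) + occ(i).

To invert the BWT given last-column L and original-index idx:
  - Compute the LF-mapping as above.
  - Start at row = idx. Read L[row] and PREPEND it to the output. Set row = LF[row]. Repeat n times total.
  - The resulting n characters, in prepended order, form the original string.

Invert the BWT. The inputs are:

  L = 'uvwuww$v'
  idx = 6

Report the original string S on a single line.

LF mapping: 1 3 5 2 6 7 0 4
Walk LF starting at row 6, prepending L[row]:
  step 1: row=6, L[6]='$', prepend. Next row=LF[6]=0
  step 2: row=0, L[0]='u', prepend. Next row=LF[0]=1
  step 3: row=1, L[1]='v', prepend. Next row=LF[1]=3
  step 4: row=3, L[3]='u', prepend. Next row=LF[3]=2
  step 5: row=2, L[2]='w', prepend. Next row=LF[2]=5
  step 6: row=5, L[5]='w', prepend. Next row=LF[5]=7
  step 7: row=7, L[7]='v', prepend. Next row=LF[7]=4
  step 8: row=4, L[4]='w', prepend. Next row=LF[4]=6
Reversed output: wvwwuvu$

Answer: wvwwuvu$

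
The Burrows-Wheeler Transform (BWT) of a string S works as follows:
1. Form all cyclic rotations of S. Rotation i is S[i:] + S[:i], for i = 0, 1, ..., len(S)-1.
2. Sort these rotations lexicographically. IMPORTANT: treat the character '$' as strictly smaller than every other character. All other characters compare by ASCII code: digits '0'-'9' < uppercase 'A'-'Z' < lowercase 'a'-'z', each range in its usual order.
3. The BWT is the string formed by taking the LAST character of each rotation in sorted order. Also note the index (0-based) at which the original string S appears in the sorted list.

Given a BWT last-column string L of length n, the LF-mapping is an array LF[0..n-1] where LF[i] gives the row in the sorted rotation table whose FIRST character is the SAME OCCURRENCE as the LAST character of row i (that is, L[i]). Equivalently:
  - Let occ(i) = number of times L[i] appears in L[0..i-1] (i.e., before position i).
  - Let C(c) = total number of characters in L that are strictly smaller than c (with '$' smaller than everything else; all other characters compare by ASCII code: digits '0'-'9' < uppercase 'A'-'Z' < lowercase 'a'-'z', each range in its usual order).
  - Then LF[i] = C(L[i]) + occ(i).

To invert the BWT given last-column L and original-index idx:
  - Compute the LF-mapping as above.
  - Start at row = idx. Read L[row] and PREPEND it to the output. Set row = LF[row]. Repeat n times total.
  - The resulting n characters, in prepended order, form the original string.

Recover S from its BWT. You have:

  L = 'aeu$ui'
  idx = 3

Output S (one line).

Answer: iuuea$

Derivation:
LF mapping: 1 2 4 0 5 3
Walk LF starting at row 3, prepending L[row]:
  step 1: row=3, L[3]='$', prepend. Next row=LF[3]=0
  step 2: row=0, L[0]='a', prepend. Next row=LF[0]=1
  step 3: row=1, L[1]='e', prepend. Next row=LF[1]=2
  step 4: row=2, L[2]='u', prepend. Next row=LF[2]=4
  step 5: row=4, L[4]='u', prepend. Next row=LF[4]=5
  step 6: row=5, L[5]='i', prepend. Next row=LF[5]=3
Reversed output: iuuea$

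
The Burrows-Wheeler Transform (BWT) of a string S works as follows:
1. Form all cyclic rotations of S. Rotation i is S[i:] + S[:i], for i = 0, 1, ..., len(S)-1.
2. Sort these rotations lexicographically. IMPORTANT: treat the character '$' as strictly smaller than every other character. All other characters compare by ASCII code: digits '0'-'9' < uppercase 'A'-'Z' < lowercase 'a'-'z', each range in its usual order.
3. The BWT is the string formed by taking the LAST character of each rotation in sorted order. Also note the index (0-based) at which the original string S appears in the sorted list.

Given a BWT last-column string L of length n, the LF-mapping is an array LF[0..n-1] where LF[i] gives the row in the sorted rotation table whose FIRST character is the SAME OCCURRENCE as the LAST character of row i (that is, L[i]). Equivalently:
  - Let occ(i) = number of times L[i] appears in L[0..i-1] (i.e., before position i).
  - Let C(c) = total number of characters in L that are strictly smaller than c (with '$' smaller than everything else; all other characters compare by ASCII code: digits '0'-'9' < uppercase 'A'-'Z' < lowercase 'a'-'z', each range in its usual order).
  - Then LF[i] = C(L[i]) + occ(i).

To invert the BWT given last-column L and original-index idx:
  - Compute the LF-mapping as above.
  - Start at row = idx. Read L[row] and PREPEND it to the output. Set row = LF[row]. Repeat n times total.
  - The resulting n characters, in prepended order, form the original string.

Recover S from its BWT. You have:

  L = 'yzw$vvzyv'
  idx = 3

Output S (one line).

Answer: vzyzvwvy$

Derivation:
LF mapping: 5 7 4 0 1 2 8 6 3
Walk LF starting at row 3, prepending L[row]:
  step 1: row=3, L[3]='$', prepend. Next row=LF[3]=0
  step 2: row=0, L[0]='y', prepend. Next row=LF[0]=5
  step 3: row=5, L[5]='v', prepend. Next row=LF[5]=2
  step 4: row=2, L[2]='w', prepend. Next row=LF[2]=4
  step 5: row=4, L[4]='v', prepend. Next row=LF[4]=1
  step 6: row=1, L[1]='z', prepend. Next row=LF[1]=7
  step 7: row=7, L[7]='y', prepend. Next row=LF[7]=6
  step 8: row=6, L[6]='z', prepend. Next row=LF[6]=8
  step 9: row=8, L[8]='v', prepend. Next row=LF[8]=3
Reversed output: vzyzvwvy$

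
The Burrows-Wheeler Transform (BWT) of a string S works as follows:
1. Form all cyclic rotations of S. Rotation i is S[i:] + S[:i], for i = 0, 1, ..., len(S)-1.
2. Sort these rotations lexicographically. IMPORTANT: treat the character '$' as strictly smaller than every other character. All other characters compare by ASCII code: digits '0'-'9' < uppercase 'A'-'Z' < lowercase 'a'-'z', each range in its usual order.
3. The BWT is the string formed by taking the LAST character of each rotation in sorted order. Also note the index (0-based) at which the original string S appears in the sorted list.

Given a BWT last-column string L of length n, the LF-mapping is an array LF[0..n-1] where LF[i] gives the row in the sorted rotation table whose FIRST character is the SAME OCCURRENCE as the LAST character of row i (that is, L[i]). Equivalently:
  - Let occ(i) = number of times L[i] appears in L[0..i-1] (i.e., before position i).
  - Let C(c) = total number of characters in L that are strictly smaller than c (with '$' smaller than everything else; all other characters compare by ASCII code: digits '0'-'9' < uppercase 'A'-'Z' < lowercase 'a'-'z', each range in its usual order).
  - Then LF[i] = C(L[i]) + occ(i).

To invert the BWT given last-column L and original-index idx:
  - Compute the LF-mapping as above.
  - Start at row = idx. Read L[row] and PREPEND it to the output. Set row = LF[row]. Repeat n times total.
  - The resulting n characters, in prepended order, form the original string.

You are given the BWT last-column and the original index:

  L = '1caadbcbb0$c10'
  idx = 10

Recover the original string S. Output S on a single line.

Answer: c0bbba0d1cca1$

Derivation:
LF mapping: 3 10 5 6 13 7 11 8 9 1 0 12 4 2
Walk LF starting at row 10, prepending L[row]:
  step 1: row=10, L[10]='$', prepend. Next row=LF[10]=0
  step 2: row=0, L[0]='1', prepend. Next row=LF[0]=3
  step 3: row=3, L[3]='a', prepend. Next row=LF[3]=6
  step 4: row=6, L[6]='c', prepend. Next row=LF[6]=11
  step 5: row=11, L[11]='c', prepend. Next row=LF[11]=12
  step 6: row=12, L[12]='1', prepend. Next row=LF[12]=4
  step 7: row=4, L[4]='d', prepend. Next row=LF[4]=13
  step 8: row=13, L[13]='0', prepend. Next row=LF[13]=2
  step 9: row=2, L[2]='a', prepend. Next row=LF[2]=5
  step 10: row=5, L[5]='b', prepend. Next row=LF[5]=7
  step 11: row=7, L[7]='b', prepend. Next row=LF[7]=8
  step 12: row=8, L[8]='b', prepend. Next row=LF[8]=9
  step 13: row=9, L[9]='0', prepend. Next row=LF[9]=1
  step 14: row=1, L[1]='c', prepend. Next row=LF[1]=10
Reversed output: c0bbba0d1cca1$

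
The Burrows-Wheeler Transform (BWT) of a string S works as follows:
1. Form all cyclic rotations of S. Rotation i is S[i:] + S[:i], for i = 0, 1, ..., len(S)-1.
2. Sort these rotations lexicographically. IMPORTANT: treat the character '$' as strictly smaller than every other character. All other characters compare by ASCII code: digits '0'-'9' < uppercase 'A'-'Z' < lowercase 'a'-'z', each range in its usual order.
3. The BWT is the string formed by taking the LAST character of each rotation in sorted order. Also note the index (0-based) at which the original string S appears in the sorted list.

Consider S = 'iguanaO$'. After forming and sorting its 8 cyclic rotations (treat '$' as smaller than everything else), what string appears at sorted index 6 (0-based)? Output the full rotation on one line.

All 8 rotations (rotation i = S[i:]+S[:i]):
  rot[0] = iguanaO$
  rot[1] = guanaO$i
  rot[2] = uanaO$ig
  rot[3] = anaO$igu
  rot[4] = naO$igua
  rot[5] = aO$iguan
  rot[6] = O$iguana
  rot[7] = $iguanaO
Sorted (with $ < everything):
  sorted[0] = $iguanaO
  sorted[1] = O$iguana
  sorted[2] = aO$iguan
  sorted[3] = anaO$igu
  sorted[4] = guanaO$i
  sorted[5] = iguanaO$
  sorted[6] = naO$igua
  sorted[7] = uanaO$ig
sorted[6] = naO$igua

Answer: naO$igua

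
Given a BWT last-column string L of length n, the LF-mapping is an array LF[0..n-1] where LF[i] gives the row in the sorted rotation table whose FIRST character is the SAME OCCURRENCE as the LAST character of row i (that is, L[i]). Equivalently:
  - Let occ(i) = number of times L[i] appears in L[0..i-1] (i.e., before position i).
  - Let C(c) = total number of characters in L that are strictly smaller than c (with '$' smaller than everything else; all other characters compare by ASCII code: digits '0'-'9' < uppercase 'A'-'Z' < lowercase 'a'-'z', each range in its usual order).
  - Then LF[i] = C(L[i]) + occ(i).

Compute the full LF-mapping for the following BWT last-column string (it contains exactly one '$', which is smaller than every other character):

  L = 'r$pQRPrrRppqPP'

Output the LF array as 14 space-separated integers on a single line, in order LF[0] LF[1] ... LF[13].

Char counts: '$':1, 'P':3, 'Q':1, 'R':2, 'p':3, 'q':1, 'r':3
C (first-col start): C('$')=0, C('P')=1, C('Q')=4, C('R')=5, C('p')=7, C('q')=10, C('r')=11
L[0]='r': occ=0, LF[0]=C('r')+0=11+0=11
L[1]='$': occ=0, LF[1]=C('$')+0=0+0=0
L[2]='p': occ=0, LF[2]=C('p')+0=7+0=7
L[3]='Q': occ=0, LF[3]=C('Q')+0=4+0=4
L[4]='R': occ=0, LF[4]=C('R')+0=5+0=5
L[5]='P': occ=0, LF[5]=C('P')+0=1+0=1
L[6]='r': occ=1, LF[6]=C('r')+1=11+1=12
L[7]='r': occ=2, LF[7]=C('r')+2=11+2=13
L[8]='R': occ=1, LF[8]=C('R')+1=5+1=6
L[9]='p': occ=1, LF[9]=C('p')+1=7+1=8
L[10]='p': occ=2, LF[10]=C('p')+2=7+2=9
L[11]='q': occ=0, LF[11]=C('q')+0=10+0=10
L[12]='P': occ=1, LF[12]=C('P')+1=1+1=2
L[13]='P': occ=2, LF[13]=C('P')+2=1+2=3

Answer: 11 0 7 4 5 1 12 13 6 8 9 10 2 3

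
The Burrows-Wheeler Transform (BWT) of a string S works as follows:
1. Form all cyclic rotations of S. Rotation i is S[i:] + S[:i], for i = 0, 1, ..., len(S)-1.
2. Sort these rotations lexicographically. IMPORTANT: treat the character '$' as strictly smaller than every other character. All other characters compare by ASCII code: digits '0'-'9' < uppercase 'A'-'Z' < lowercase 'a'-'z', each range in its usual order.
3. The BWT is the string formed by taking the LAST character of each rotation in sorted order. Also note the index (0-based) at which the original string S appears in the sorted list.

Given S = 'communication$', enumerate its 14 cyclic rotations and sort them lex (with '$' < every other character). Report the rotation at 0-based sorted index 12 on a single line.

Answer: tion$communica

Derivation:
All 14 rotations (rotation i = S[i:]+S[:i]):
  rot[0] = communication$
  rot[1] = ommunication$c
  rot[2] = mmunication$co
  rot[3] = munication$com
  rot[4] = unication$comm
  rot[5] = nication$commu
  rot[6] = ication$commun
  rot[7] = cation$communi
  rot[8] = ation$communic
  rot[9] = tion$communica
  rot[10] = ion$communicat
  rot[11] = on$communicati
  rot[12] = n$communicatio
  rot[13] = $communication
Sorted (with $ < everything):
  sorted[0] = $communication
  sorted[1] = ation$communic
  sorted[2] = cation$communi
  sorted[3] = communication$
  sorted[4] = ication$commun
  sorted[5] = ion$communicat
  sorted[6] = mmunication$co
  sorted[7] = munication$com
  sorted[8] = n$communicatio
  sorted[9] = nication$commu
  sorted[10] = ommunication$c
  sorted[11] = on$communicati
  sorted[12] = tion$communica
  sorted[13] = unication$comm
sorted[12] = tion$communica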